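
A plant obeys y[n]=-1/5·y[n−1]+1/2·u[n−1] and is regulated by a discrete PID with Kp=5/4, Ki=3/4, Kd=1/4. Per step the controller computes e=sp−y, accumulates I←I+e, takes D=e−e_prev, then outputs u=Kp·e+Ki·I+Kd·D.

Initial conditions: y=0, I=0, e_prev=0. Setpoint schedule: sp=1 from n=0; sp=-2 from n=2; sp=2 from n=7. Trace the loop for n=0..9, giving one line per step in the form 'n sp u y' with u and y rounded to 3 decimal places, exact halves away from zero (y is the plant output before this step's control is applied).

(exact arithmetic carried between steps; '≈' marks a value shown rounded to 6 d.p. or computed from one; I and e_prev carry over from the previous line; the table rounds u and y to 3 d.p., halves away from zero)
n=0: y=0, sp=1, e=sp−y=1; I=1, D=e−e_prev=1; u=5/4·1+3/4·1+1/4·1=2.25; next y=-1/5·0+1/2·2.25=1.125
n=1: y=1.125, sp=1, e=sp−y=-0.125; I=0.875, D=e−e_prev=-1.125; u=5/4·(-0.125)+3/4·0.875+1/4·(-1.125)=0.21875; next y=-1/5·1.125+1/2·0.21875=-0.115625
n=2: y=-0.115625, sp=-2, e=sp−y=-1.884375; I=-1.009375, D=e−e_prev=-1.759375; u=5/4·(-1.884375)+3/4·(-1.009375)+1/4·(-1.759375)≈-3.552344; next y=-1/5·(-0.115625)+1/2·(-3.552344)≈-1.753047
n=3: y≈-1.753047, sp=-2, e=sp−y≈-0.246953; I≈-1.256328, D=e−e_prev≈1.637422; u=5/4·(-0.246953)+3/4·(-1.256328)+1/4·1.637422≈-0.841582; next y=-1/5·(-1.753047)+1/2·(-0.841582)≈-0.070182
n=4: y≈-0.070182, sp=-2, e=sp−y≈-1.929818; I≈-3.186146, D=e−e_prev≈-1.682865; u=5/4·(-1.929818)+3/4·(-3.186146)+1/4·(-1.682865)≈-5.222599; next y=-1/5·(-0.070182)+1/2·(-5.222599)≈-2.597263
n=5: y≈-2.597263, sp=-2, e=sp−y≈0.597263; I≈-2.588883, D=e−e_prev≈2.527082; u=5/4·0.597263+3/4·(-2.588883)+1/4·2.527082≈-0.563313; next y=-1/5·(-2.597263)+1/2·(-0.563313)≈0.237796
n=6: y≈0.237796, sp=-2, e=sp−y≈-2.237796; I≈-4.826679, D=e−e_prev≈-2.835059; u=5/4·(-2.237796)+3/4·(-4.826679)+1/4·(-2.835059)≈-7.126020; next y=-1/5·0.237796+1/2·(-7.126020)≈-3.610569
n=7: y≈-3.610569, sp=2, e=sp−y≈5.610569; I≈0.783890, D=e−e_prev≈7.848365; u=5/4·5.610569+3/4·0.783890+1/4·7.848365≈9.563220; next y=-1/5·(-3.610569)+1/2·9.563220≈5.503724
n=8: y≈5.503724, sp=2, e=sp−y≈-3.503724; I≈-2.719834, D=e−e_prev≈-9.114293; u=5/4·(-3.503724)+3/4·(-2.719834)+1/4·(-9.114293)≈-8.698103; next y=-1/5·5.503724+1/2·(-8.698103)≈-5.449796
n=9: y≈-5.449796, sp=2, e=sp−y≈7.449796; I≈4.729962, D=e−e_prev≈10.953520; u=5/4·7.449796+3/4·4.729962+1/4·10.953520≈15.598097; next y=-1/5·(-5.449796)+1/2·15.598097≈8.889008

0 1 2.250 0.000
1 1 0.219 1.125
2 -2 -3.552 -0.116
3 -2 -0.842 -1.753
4 -2 -5.223 -0.070
5 -2 -0.563 -2.597
6 -2 -7.126 0.238
7 2 9.563 -3.611
8 2 -8.698 5.504
9 2 15.598 -5.450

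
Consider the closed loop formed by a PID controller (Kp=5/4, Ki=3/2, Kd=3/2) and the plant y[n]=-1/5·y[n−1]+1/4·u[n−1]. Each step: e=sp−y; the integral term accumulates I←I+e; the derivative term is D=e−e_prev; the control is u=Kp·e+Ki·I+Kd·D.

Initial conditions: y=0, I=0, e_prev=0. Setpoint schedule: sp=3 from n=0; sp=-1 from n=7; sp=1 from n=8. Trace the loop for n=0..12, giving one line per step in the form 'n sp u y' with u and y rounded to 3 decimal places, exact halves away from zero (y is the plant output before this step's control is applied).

(exact arithmetic carried between steps; '≈' marks a value shown rounded to 6 d.p. or computed from one; I and e_prev carry over from the previous line; the table rounds u and y to 3 d.p., halves away from zero)
n=0: y=0, sp=3, e=sp−y=3; I=3, D=e−e_prev=3; u=5/4·3+3/2·3+3/2·3=12.75; next y=-1/5·0+1/4·12.75=3.1875
n=1: y=3.1875, sp=3, e=sp−y=-0.1875; I=2.8125, D=e−e_prev=-3.1875; u=5/4·(-0.1875)+3/2·2.8125+3/2·(-3.1875)=-0.796875; next y=-1/5·3.1875+1/4·(-0.796875)≈-0.836719
n=2: y≈-0.836719, sp=3, e=sp−y≈3.836719; I≈6.649219, D=e−e_prev≈4.024219; u=5/4·3.836719+3/2·6.649219+3/2·4.024219≈20.806055; next y=-1/5·(-0.836719)+1/4·20.806055≈5.368857
n=3: y≈5.368857, sp=3, e=sp−y≈-2.368857; I≈4.280361, D=e−e_prev≈-6.205576; u=5/4·(-2.368857)+3/2·4.280361+3/2·(-6.205576)≈-5.848894; next y=-1/5·5.368857+1/4·(-5.848894)≈-2.535995
n=4: y≈-2.535995, sp=3, e=sp−y≈5.535995; I≈9.816356, D=e−e_prev≈7.904852; u=5/4·5.535995+3/2·9.816356+3/2·7.904852≈33.501807; next y=-1/5·(-2.535995)+1/4·33.501807≈8.882651
n=5: y≈8.882651, sp=3, e=sp−y≈-5.882651; I≈3.933706, D=e−e_prev≈-11.418646; u=5/4·(-5.882651)+3/2·3.933706+3/2·(-11.418646)≈-18.580724; next y=-1/5·8.882651+1/4·(-18.580724)≈-6.421711
n=6: y≈-6.421711, sp=3, e=sp−y≈9.421711; I≈13.355417, D=e−e_prev≈15.304362; u=5/4·9.421711+3/2·13.355417+3/2·15.304362≈54.766806; next y=-1/5·(-6.421711)+1/4·54.766806≈14.976044
n=7: y≈14.976044, sp=-1, e=sp−y≈-15.976044; I≈-2.620627, D=e−e_prev≈-25.397755; u=5/4·(-15.976044)+3/2·(-2.620627)+3/2·(-25.397755)≈-61.997628; next y=-1/5·14.976044+1/4·(-61.997628)≈-18.494616
n=8: y≈-18.494616, sp=1, e=sp−y≈19.494616; I≈16.873989, D=e−e_prev≈35.470659; u=5/4·19.494616+3/2·16.873989+3/2·35.470659≈102.885242; next y=-1/5·(-18.494616)+1/4·102.885242≈29.420234
n=9: y≈29.420234, sp=1, e=sp−y≈-28.420234; I≈-11.546245, D=e−e_prev≈-47.914849; u=5/4·(-28.420234)+3/2·(-11.546245)+3/2·(-47.914849)≈-124.716933; next y=-1/5·29.420234+1/4·(-124.716933)≈-37.063280
n=10: y≈-37.063280, sp=1, e=sp−y≈38.063280; I≈26.517035, D=e−e_prev≈66.483514; u=5/4·38.063280+3/2·26.517035+3/2·66.483514≈187.079923; next y=-1/5·(-37.063280)+1/4·187.079923≈54.182637
n=11: y≈54.182637, sp=1, e=sp−y≈-53.182637; I≈-26.665602, D=e−e_prev≈-91.245917; u=5/4·(-53.182637)+3/2·(-26.665602)+3/2·(-91.245917)≈-243.345574; next y=-1/5·54.182637+1/4·(-243.345574)≈-71.672921
n=12: y≈-71.672921, sp=1, e=sp−y≈72.672921; I≈46.007319, D=e−e_prev≈125.855557; u=5/4·72.672921+3/2·46.007319+3/2·125.855557≈348.635466; next y=-1/5·(-71.672921)+1/4·348.635466≈101.493451

0 3 12.750 0.000
1 3 -0.797 3.188
2 3 20.806 -0.837
3 3 -5.849 5.369
4 3 33.502 -2.536
5 3 -18.581 8.883
6 3 54.767 -6.422
7 -1 -61.998 14.976
8 1 102.885 -18.495
9 1 -124.717 29.420
10 1 187.080 -37.063
11 1 -243.346 54.183
12 1 348.635 -71.673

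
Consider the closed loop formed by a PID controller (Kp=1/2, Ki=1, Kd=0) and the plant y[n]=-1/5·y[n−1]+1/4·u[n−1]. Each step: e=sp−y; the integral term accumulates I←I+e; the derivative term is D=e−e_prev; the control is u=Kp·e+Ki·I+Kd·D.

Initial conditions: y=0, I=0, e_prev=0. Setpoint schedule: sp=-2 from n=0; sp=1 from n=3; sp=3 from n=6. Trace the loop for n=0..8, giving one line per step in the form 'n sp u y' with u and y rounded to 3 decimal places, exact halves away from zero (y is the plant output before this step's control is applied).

(exact arithmetic carried between steps; '≈' marks a value shown rounded to 6 d.p. or computed from one; I and e_prev carry over from the previous line; the table rounds u and y to 3 d.p., halves away from zero)
n=0: y=0, sp=-2, e=sp−y=-2; I=-2, D=e−e_prev=-2; u=1/2·(-2)+1·(-2)+0·(-2)=-3; next y=-1/5·0+1/4·(-3)=-0.75
n=1: y=-0.75, sp=-2, e=sp−y=-1.25; I=-3.25, D=e−e_prev=0.75; u=1/2·(-1.25)+1·(-3.25)+0·0.75=-3.875; next y=-1/5·(-0.75)+1/4·(-3.875)=-0.81875
n=2: y=-0.81875, sp=-2, e=sp−y=-1.18125; I=-4.43125, D=e−e_prev=0.06875; u=1/2·(-1.18125)+1·(-4.43125)+0·0.06875=-5.021875; next y=-1/5·(-0.81875)+1/4·(-5.021875)≈-1.091719
n=3: y≈-1.091719, sp=1, e=sp−y≈2.091719; I≈-2.339531, D=e−e_prev≈3.272969; u=1/2·2.091719+1·(-2.339531)+0·3.272969≈-1.293672; next y=-1/5·(-1.091719)+1/4·(-1.293672)≈-0.105074
n=4: y≈-0.105074, sp=1, e=sp−y≈1.105074; I≈-1.234457, D=e−e_prev≈-0.986645; u=1/2·1.105074+1·(-1.234457)+0·(-0.986645)≈-0.681920; next y=-1/5·(-0.105074)+1/4·(-0.681920)≈-0.149465
n=5: y≈-0.149465, sp=1, e=sp−y≈1.149465; I≈-0.084992, D=e−e_prev≈0.044391; u=1/2·1.149465+1·(-0.084992)+0·0.044391≈0.489741; next y=-1/5·(-0.149465)+1/4·0.489741≈0.152328
n=6: y≈0.152328, sp=3, e=sp−y≈2.847672; I≈2.762680, D=e−e_prev≈1.698207; u=1/2·2.847672+1·2.762680+0·1.698207≈4.186516; next y=-1/5·0.152328+1/4·4.186516≈1.016163
n=7: y≈1.016163, sp=3, e=sp−y≈1.983837; I≈4.746517, D=e−e_prev≈-0.863835; u=1/2·1.983837+1·4.746517+0·(-0.863835)≈5.738435; next y=-1/5·1.016163+1/4·5.738435≈1.231376
n=8: y≈1.231376, sp=3, e=sp−y≈1.768624; I≈6.515141, D=e−e_prev≈-0.215213; u=1/2·1.768624+1·6.515141+0·(-0.215213)≈7.399452; next y=-1/5·1.231376+1/4·7.399452≈1.603588

0 -2 -3.000 0.000
1 -2 -3.875 -0.750
2 -2 -5.022 -0.819
3 1 -1.294 -1.092
4 1 -0.682 -0.105
5 1 0.490 -0.149
6 3 4.187 0.152
7 3 5.738 1.016
8 3 7.399 1.231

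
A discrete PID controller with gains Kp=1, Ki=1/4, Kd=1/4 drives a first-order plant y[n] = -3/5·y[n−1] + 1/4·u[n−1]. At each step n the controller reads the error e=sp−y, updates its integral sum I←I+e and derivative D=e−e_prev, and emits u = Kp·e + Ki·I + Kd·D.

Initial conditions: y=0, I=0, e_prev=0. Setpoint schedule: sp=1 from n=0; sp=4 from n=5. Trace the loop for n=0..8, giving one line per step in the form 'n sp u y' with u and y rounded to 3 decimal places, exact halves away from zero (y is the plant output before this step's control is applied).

(exact arithmetic carried between steps; '≈' marks a value shown rounded to 6 d.p. or computed from one; I and e_prev carry over from the previous line; the table rounds u and y to 3 d.p., halves away from zero)
n=0: y=0, sp=1, e=sp−y=1; I=1, D=e−e_prev=1; u=1·1+1/4·1+1/4·1=1.5; next y=-3/5·0+1/4·1.5=0.375
n=1: y=0.375, sp=1, e=sp−y=0.625; I=1.625, D=e−e_prev=-0.375; u=1·0.625+1/4·1.625+1/4·(-0.375)=0.9375; next y=-3/5·0.375+1/4·0.9375=0.009375
n=2: y=0.009375, sp=1, e=sp−y=0.990625; I=2.615625, D=e−e_prev=0.365625; u=1·0.990625+1/4·2.615625+1/4·0.365625≈1.735938; next y=-3/5·0.009375+1/4·1.735938≈0.428359
n=3: y≈0.428359, sp=1, e=sp−y≈0.571641; I≈3.187266, D=e−e_prev≈-0.418984; u=1·0.571641+1/4·3.187266+1/4·(-0.418984)≈1.263711; next y=-3/5·0.428359+1/4·1.263711≈0.058912
n=4: y≈0.058912, sp=1, e=sp−y≈0.941088; I≈4.128354, D=e−e_prev≈0.369447; u=1·0.941088+1/4·4.128354+1/4·0.369447≈2.065538; next y=-3/5·0.058912+1/4·2.065538≈0.481037
n=5: y≈0.481037, sp=4, e=sp−y≈3.518963; I≈7.647316, D=e−e_prev≈2.577875; u=1·3.518963+1/4·7.647316+1/4·2.577875≈6.075261; next y=-3/5·0.481037+1/4·6.075261≈1.230193
n=6: y≈1.230193, sp=4, e=sp−y≈2.769807; I≈10.417123, D=e−e_prev≈-0.749156; u=1·2.769807+1/4·10.417123+1/4·(-0.749156)≈5.186799; next y=-3/5·1.230193+1/4·5.186799≈0.558584
n=7: y≈0.558584, sp=4, e=sp−y≈3.441416; I≈13.858539, D=e−e_prev≈0.671609; u=1·3.441416+1/4·13.858539+1/4·0.671609≈7.073953; next y=-3/5·0.558584+1/4·7.073953≈1.433338
n=8: y≈1.433338, sp=4, e=sp−y≈2.566662; I≈16.425202, D=e−e_prev≈-0.874754; u=1·2.566662+1/4·16.425202+1/4·(-0.874754)≈6.454274; next y=-3/5·1.433338+1/4·6.454274≈0.753566

0 1 1.500 0.000
1 1 0.938 0.375
2 1 1.736 0.009
3 1 1.264 0.428
4 1 2.066 0.059
5 4 6.075 0.481
6 4 5.187 1.230
7 4 7.074 0.559
8 4 6.454 1.433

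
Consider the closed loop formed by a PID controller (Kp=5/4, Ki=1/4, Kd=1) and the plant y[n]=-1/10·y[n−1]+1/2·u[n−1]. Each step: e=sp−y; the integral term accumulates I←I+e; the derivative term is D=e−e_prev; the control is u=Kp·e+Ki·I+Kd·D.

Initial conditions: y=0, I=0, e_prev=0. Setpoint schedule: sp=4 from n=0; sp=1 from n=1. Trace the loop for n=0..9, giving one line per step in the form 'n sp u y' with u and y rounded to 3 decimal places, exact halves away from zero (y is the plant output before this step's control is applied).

0 4 10.000 0.000
1 1 -13.000 5.000
2 1 24.000 -7.000
3 1 -35.250 12.700
4 1 60.513 -18.895
5 1 -93.711 32.146
6 1 155.083 -50.070
7 1 -245.911 82.548
8 1 400.717 -131.210
9 1 -641.714 213.480

(exact arithmetic carried between steps; '≈' marks a value shown rounded to 6 d.p. or computed from one; I and e_prev carry over from the previous line; the table rounds u and y to 3 d.p., halves away from zero)
n=0: y=0, sp=4, e=sp−y=4; I=4, D=e−e_prev=4; u=5/4·4+1/4·4+1·4=10; next y=-1/10·0+1/2·10=5
n=1: y=5, sp=1, e=sp−y=-4; I=0, D=e−e_prev=-8; u=5/4·(-4)+1/4·0+1·(-8)=-13; next y=-1/10·5+1/2·(-13)=-7
n=2: y=-7, sp=1, e=sp−y=8; I=8, D=e−e_prev=12; u=5/4·8+1/4·8+1·12=24; next y=-1/10·(-7)+1/2·24=12.7
n=3: y=12.7, sp=1, e=sp−y=-11.7; I=-3.7, D=e−e_prev=-19.7; u=5/4·(-11.7)+1/4·(-3.7)+1·(-19.7)=-35.25; next y=-1/10·12.7+1/2·(-35.25)=-18.895
n=4: y=-18.895, sp=1, e=sp−y=19.895; I=16.195, D=e−e_prev=31.595; u=5/4·19.895+1/4·16.195+1·31.595=60.5125; next y=-1/10·(-18.895)+1/2·60.5125=32.14575
n=5: y=32.14575, sp=1, e=sp−y=-31.14575; I=-14.95075, D=e−e_prev=-51.04075; u=5/4·(-31.14575)+1/4·(-14.95075)+1·(-51.04075)=-93.710625; next y=-1/10·32.14575+1/2·(-93.710625)≈-50.069888
n=6: y≈-50.069888, sp=1, e=sp−y≈51.069888; I≈36.119138, D=e−e_prev≈82.215638; u=5/4·51.069888+1/4·36.119138+1·82.215638≈155.082781; next y=-1/10·(-50.069888)+1/2·155.082781≈82.548379
n=7: y≈82.548379, sp=1, e=sp−y≈-81.548379; I≈-45.429242, D=e−e_prev≈-132.618267; u=5/4·(-81.548379)+1/4·(-45.429242)+1·(-132.618267)≈-245.911052; next y=-1/10·82.548379+1/2·(-245.911052)≈-131.210364
n=8: y≈-131.210364, sp=1, e=sp−y≈132.210364; I≈86.781122, D=e−e_prev≈213.758743; u=5/4·132.210364+1/4·86.781122+1·213.758743≈400.716978; next y=-1/10·(-131.210364)+1/2·400.716978≈213.479525
n=9: y≈213.479525, sp=1, e=sp−y≈-212.479525; I≈-125.698404, D=e−e_prev≈-344.689889; u=5/4·(-212.479525)+1/4·(-125.698404)+1·(-344.689889)≈-641.713897; next y=-1/10·213.479525+1/2·(-641.713897)≈-342.204901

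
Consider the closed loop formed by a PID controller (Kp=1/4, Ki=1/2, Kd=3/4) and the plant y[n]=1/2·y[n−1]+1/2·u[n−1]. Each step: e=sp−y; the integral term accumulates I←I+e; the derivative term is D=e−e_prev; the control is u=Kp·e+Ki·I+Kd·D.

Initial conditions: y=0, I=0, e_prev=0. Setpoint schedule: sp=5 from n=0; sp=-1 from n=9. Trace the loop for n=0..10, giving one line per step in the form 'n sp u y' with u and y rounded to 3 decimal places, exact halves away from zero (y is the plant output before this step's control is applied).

0 5 7.500 0.000
1 5 0.625 3.750
2 5 6.406 2.188
3 5 3.477 4.297
4 5 6.025 3.887
5 5 4.670 4.956
6 5 5.709 4.813
7 5 5.023 5.261
8 5 5.407 5.142
9 -1 -3.952 5.274
10 -1 4.430 0.661

(exact arithmetic carried between steps; '≈' marks a value shown rounded to 6 d.p. or computed from one; I and e_prev carry over from the previous line; the table rounds u and y to 3 d.p., halves away from zero)
n=0: y=0, sp=5, e=sp−y=5; I=5, D=e−e_prev=5; u=1/4·5+1/2·5+3/4·5=7.5; next y=1/2·0+1/2·7.5=3.75
n=1: y=3.75, sp=5, e=sp−y=1.25; I=6.25, D=e−e_prev=-3.75; u=1/4·1.25+1/2·6.25+3/4·(-3.75)=0.625; next y=1/2·3.75+1/2·0.625=2.1875
n=2: y=2.1875, sp=5, e=sp−y=2.8125; I=9.0625, D=e−e_prev=1.5625; u=1/4·2.8125+1/2·9.0625+3/4·1.5625=6.40625; next y=1/2·2.1875+1/2·6.40625=4.296875
n=3: y=4.296875, sp=5, e=sp−y=0.703125; I=9.765625, D=e−e_prev=-2.109375; u=1/4·0.703125+1/2·9.765625+3/4·(-2.109375)≈3.476563; next y=1/2·4.296875+1/2·3.476563≈3.886719
n=4: y≈3.886719, sp=5, e=sp−y≈1.113281; I≈10.878906, D=e−e_prev≈0.410156; u=1/4·1.113281+1/2·10.878906+3/4·0.410156≈6.025391; next y=1/2·3.886719+1/2·6.025391≈4.956055
n=5: y≈4.956055, sp=5, e=sp−y≈0.043945; I≈10.922852, D=e−e_prev≈-1.069336; u=1/4·0.043945+1/2·10.922852+3/4·(-1.069336)≈4.670410; next y=1/2·4.956055+1/2·4.670410≈4.813232
n=6: y≈4.813232, sp=5, e=sp−y≈0.186768; I≈11.109619, D=e−e_prev≈0.142822; u=1/4·0.186768+1/2·11.109619+3/4·0.142822≈5.708618; next y=1/2·4.813232+1/2·5.708618≈5.260925
n=7: y≈5.260925, sp=5, e=sp−y≈-0.260925; I≈10.848694, D=e−e_prev≈-0.447693; u=1/4·(-0.260925)+1/2·10.848694+3/4·(-0.447693)≈5.023346; next y=1/2·5.260925+1/2·5.023346≈5.142136
n=8: y≈5.142136, sp=5, e=sp−y≈-0.142136; I≈10.706558, D=e−e_prev≈0.118790; u=1/4·(-0.142136)+1/2·10.706558+3/4·0.118790≈5.406837; next y=1/2·5.142136+1/2·5.406837≈5.274487
n=9: y≈5.274487, sp=-1, e=sp−y≈-6.274487; I≈4.432072, D=e−e_prev≈-6.132351; u=1/4·(-6.274487)+1/2·4.432072+3/4·(-6.132351)≈-3.951849; next y=1/2·5.274487+1/2·(-3.951849)≈0.661319
n=10: y≈0.661319, sp=-1, e=sp−y≈-1.661319; I≈2.770753, D=e−e_prev≈4.613168; u=1/4·(-1.661319)+1/2·2.770753+3/4·4.613168≈4.429923; next y=1/2·0.661319+1/2·4.429923≈2.545621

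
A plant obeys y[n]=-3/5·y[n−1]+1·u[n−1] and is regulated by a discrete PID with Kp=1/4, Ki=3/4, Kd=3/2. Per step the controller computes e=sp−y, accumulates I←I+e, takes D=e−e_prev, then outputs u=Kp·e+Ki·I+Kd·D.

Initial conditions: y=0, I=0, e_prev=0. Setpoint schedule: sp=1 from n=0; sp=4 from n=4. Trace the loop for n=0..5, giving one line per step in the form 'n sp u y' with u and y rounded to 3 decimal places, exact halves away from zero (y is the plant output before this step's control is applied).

(exact arithmetic carried between steps; '≈' marks a value shown rounded to 6 d.p. or computed from one; I and e_prev carry over from the previous line; the table rounds u and y to 3 d.p., halves away from zero)
n=0: y=0, sp=1, e=sp−y=1; I=1, D=e−e_prev=1; u=1/4·1+3/4·1+3/2·1=2.5; next y=-3/5·0+1·2.5=2.5
n=1: y=2.5, sp=1, e=sp−y=-1.5; I=-0.5, D=e−e_prev=-2.5; u=1/4·(-1.5)+3/4·(-0.5)+3/2·(-2.5)=-4.5; next y=-3/5·2.5+1·(-4.5)=-6
n=2: y=-6, sp=1, e=sp−y=7; I=6.5, D=e−e_prev=8.5; u=1/4·7+3/4·6.5+3/2·8.5=19.375; next y=-3/5·(-6)+1·19.375=22.975
n=3: y=22.975, sp=1, e=sp−y=-21.975; I=-15.475, D=e−e_prev=-28.975; u=1/4·(-21.975)+3/4·(-15.475)+3/2·(-28.975)=-60.5625; next y=-3/5·22.975+1·(-60.5625)=-74.3475
n=4: y=-74.3475, sp=4, e=sp−y=78.3475; I=62.8725, D=e−e_prev=100.3225; u=1/4·78.3475+3/4·62.8725+3/2·100.3225=217.225; next y=-3/5·(-74.3475)+1·217.225=261.8335
n=5: y=261.8335, sp=4, e=sp−y=-257.8335; I=-194.961, D=e−e_prev=-336.181; u=1/4·(-257.8335)+3/4·(-194.961)+3/2·(-336.181)=-714.950625; next y=-3/5·261.8335+1·(-714.950625)=-872.050725

0 1 2.500 0.000
1 1 -4.500 2.500
2 1 19.375 -6.000
3 1 -60.563 22.975
4 4 217.225 -74.348
5 4 -714.951 261.834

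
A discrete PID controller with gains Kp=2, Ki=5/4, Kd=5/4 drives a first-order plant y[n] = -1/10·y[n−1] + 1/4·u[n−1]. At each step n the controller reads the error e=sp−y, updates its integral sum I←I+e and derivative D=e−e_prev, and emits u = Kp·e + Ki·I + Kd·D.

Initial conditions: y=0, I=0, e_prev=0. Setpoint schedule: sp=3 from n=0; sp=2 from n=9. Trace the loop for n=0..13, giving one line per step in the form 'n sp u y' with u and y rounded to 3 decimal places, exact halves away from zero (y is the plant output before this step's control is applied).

0 3 13.500 0.000
1 3 -1.688 3.375
2 3 20.667 -0.759
3 3 -6.811 5.243
4 3 31.502 -2.227
5 3 -17.765 8.098
6 3 48.841 -5.251
7 3 -38.471 12.735
8 3 78.162 -10.891
9 2 -80.351 20.630
10 2 129.525 -22.151
11 2 -149.124 34.596
12 2 220.080 -40.741
13 2 -269.921 59.094

(exact arithmetic carried between steps; '≈' marks a value shown rounded to 6 d.p. or computed from one; I and e_prev carry over from the previous line; the table rounds u and y to 3 d.p., halves away from zero)
n=0: y=0, sp=3, e=sp−y=3; I=3, D=e−e_prev=3; u=2·3+5/4·3+5/4·3=13.5; next y=-1/10·0+1/4·13.5=3.375
n=1: y=3.375, sp=3, e=sp−y=-0.375; I=2.625, D=e−e_prev=-3.375; u=2·(-0.375)+5/4·2.625+5/4·(-3.375)=-1.6875; next y=-1/10·3.375+1/4·(-1.6875)=-0.759375
n=2: y=-0.759375, sp=3, e=sp−y=3.759375; I=6.384375, D=e−e_prev=4.134375; u=2·3.759375+5/4·6.384375+5/4·4.134375≈20.667188; next y=-1/10·(-0.759375)+1/4·20.667188≈5.242734
n=3: y≈5.242734, sp=3, e=sp−y≈-2.242734; I≈4.141641, D=e−e_prev≈-6.002109; u=2·(-2.242734)+5/4·4.141641+5/4·(-6.002109)≈-6.811055; next y=-1/10·5.242734+1/4·(-6.811055)≈-2.227037
n=4: y≈-2.227037, sp=3, e=sp−y≈5.227037; I≈9.368678, D=e−e_prev≈7.469771; u=2·5.227037+5/4·9.368678+5/4·7.469771≈31.502136; next y=-1/10·(-2.227037)+1/4·31.502136≈8.098238
n=5: y≈8.098238, sp=3, e=sp−y≈-5.098238; I≈4.270440, D=e−e_prev≈-10.325275; u=2·(-5.098238)+5/4·4.270440+5/4·(-10.325275)≈-17.765019; next y=-1/10·8.098238+1/4·(-17.765019)≈-5.251078
n=6: y≈-5.251078, sp=3, e=sp−y≈8.251078; I≈12.521519, D=e−e_prev≈13.349316; u=2·8.251078+5/4·12.521519+5/4·13.349316≈48.840700; next y=-1/10·(-5.251078)+1/4·48.840700≈12.735283
n=7: y≈12.735283, sp=3, e=sp−y≈-9.735283; I≈2.786236, D=e−e_prev≈-17.986361; u=2·(-9.735283)+5/4·2.786236+5/4·(-17.986361)≈-38.470723; next y=-1/10·12.735283+1/4·(-38.470723)≈-10.891209
n=8: y≈-10.891209, sp=3, e=sp−y≈13.891209; I≈16.677445, D=e−e_prev≈23.626492; u=2·13.891209+5/4·16.677445+5/4·23.626492≈78.162339; next y=-1/10·(-10.891209)+1/4·78.162339≈20.629706
n=9: y≈20.629706, sp=2, e=sp−y≈-18.629706; I≈-1.952261, D=e−e_prev≈-32.520915; u=2·(-18.629706)+5/4·(-1.952261)+5/4·(-32.520915)≈-80.350880; next y=-1/10·20.629706+1/4·(-80.350880)≈-22.150691
n=10: y≈-22.150691, sp=2, e=sp−y≈24.150691; I≈22.198430, D=e−e_prev≈42.780396; u=2·24.150691+5/4·22.198430+5/4·42.780396≈129.524914; next y=-1/10·(-22.150691)+1/4·129.524914≈34.596297
n=11: y≈34.596297, sp=2, e=sp−y≈-32.596297; I≈-10.397868, D=e−e_prev≈-56.746988; u=2·(-32.596297)+5/4·(-10.397868)+5/4·(-56.746988)≈-149.123665; next y=-1/10·34.596297+1/4·(-149.123665)≈-40.740546
n=12: y≈-40.740546, sp=2, e=sp−y≈42.740546; I≈32.342678, D=e−e_prev≈75.336843; u=2·42.740546+5/4·32.342678+5/4·75.336843≈220.080494; next y=-1/10·(-40.740546)+1/4·220.080494≈59.094178
n=13: y≈59.094178, sp=2, e=sp−y≈-57.094178; I≈-24.751500, D=e−e_prev≈-99.834724; u=2·(-57.094178)+5/4·(-24.751500)+5/4·(-99.834724)≈-269.921136; next y=-1/10·59.094178+1/4·(-269.921136)≈-73.389702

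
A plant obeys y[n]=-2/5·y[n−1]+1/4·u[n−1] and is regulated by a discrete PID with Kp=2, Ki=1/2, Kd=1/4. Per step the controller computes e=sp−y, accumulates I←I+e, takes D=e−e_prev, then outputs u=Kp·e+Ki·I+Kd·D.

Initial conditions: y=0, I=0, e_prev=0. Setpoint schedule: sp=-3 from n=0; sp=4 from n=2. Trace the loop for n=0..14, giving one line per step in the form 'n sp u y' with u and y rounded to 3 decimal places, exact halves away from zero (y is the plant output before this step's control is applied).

(exact arithmetic carried between steps; '≈' marks a value shown rounded to 6 d.p. or computed from one; I and e_prev carry over from the previous line; the table rounds u and y to 3 d.p., halves away from zero)
n=0: y=0, sp=-3, e=sp−y=-3; I=-3, D=e−e_prev=-3; u=2·(-3)+1/2·(-3)+1/4·(-3)=-8.25; next y=-2/5·0+1/4·(-8.25)=-2.0625
n=1: y=-2.0625, sp=-3, e=sp−y=-0.9375; I=-3.9375, D=e−e_prev=2.0625; u=2·(-0.9375)+1/2·(-3.9375)+1/4·2.0625=-3.328125; next y=-2/5·(-2.0625)+1/4·(-3.328125)≈-0.007031
n=2: y≈-0.007031, sp=4, e=sp−y≈4.007031; I≈0.069531, D=e−e_prev≈4.944531; u=2·4.007031+1/2·0.069531+1/4·4.944531≈9.284961; next y=-2/5·(-0.007031)+1/4·9.284961≈2.324053
n=3: y≈2.324053, sp=4, e=sp−y≈1.675947; I≈1.745479, D=e−e_prev≈-2.331084; u=2·1.675947+1/2·1.745479+1/4·(-2.331084)≈3.641863; next y=-2/5·2.324053+1/4·3.641863≈-0.019155
n=4: y≈-0.019155, sp=4, e=sp−y≈4.019155; I≈5.764634, D=e−e_prev≈2.343208; u=2·4.019155+1/2·5.764634+1/4·2.343208≈11.506430; next y=-2/5·(-0.019155)+1/4·11.506430≈2.884270
n=5: y≈2.884270, sp=4, e=sp−y≈1.115730; I≈6.880364, D=e−e_prev≈-2.903425; u=2·1.115730+1/2·6.880364+1/4·(-2.903425)≈4.945787; next y=-2/5·2.884270+1/4·4.945787≈0.082739
n=6: y≈0.082739, sp=4, e=sp−y≈3.917261; I≈10.797625, D=e−e_prev≈2.801531; u=2·3.917261+1/2·10.797625+1/4·2.801531≈13.933718; next y=-2/5·0.082739+1/4·13.933718≈3.450334
n=7: y≈3.450334, sp=4, e=sp−y≈0.549666; I≈11.347292, D=e−e_prev≈-3.367595; u=2·0.549666+1/2·11.347292+1/4·(-3.367595)≈5.931079; next y=-2/5·3.450334+1/4·5.931079≈0.102636
n=8: y≈0.102636, sp=4, e=sp−y≈3.897364; I≈15.244655, D=e−e_prev≈3.347698; u=2·3.897364+1/2·15.244655+1/4·3.347698≈16.253980; next y=-2/5·0.102636+1/4·16.253980≈4.022440
n=9: y≈4.022440, sp=4, e=sp−y≈-0.022440; I≈15.222215, D=e−e_prev≈-3.919804; u=2·(-0.022440)+1/2·15.222215+1/4·(-3.919804)≈6.586276; next y=-2/5·4.022440+1/4·6.586276≈0.037593
n=10: y≈0.037593, sp=4, e=sp−y≈3.962407; I≈19.184622, D=e−e_prev≈3.984848; u=2·3.962407+1/2·19.184622+1/4·3.984848≈18.513338; next y=-2/5·0.037593+1/4·18.513338≈4.613297
n=11: y≈4.613297, sp=4, e=sp−y≈-0.613297; I≈18.571325, D=e−e_prev≈-4.575705; u=2·(-0.613297)+1/2·18.571325+1/4·(-4.575705)≈6.915142; next y=-2/5·4.613297+1/4·6.915142≈-0.116533
n=12: y≈-0.116533, sp=4, e=sp−y≈4.116533; I≈22.687858, D=e−e_prev≈4.729831; u=2·4.116533+1/2·22.687858+1/4·4.729831≈20.759454; next y=-2/5·(-0.116533)+1/4·20.759454≈5.236477
n=13: y≈5.236477, sp=4, e=sp−y≈-1.236477; I≈21.451382, D=e−e_prev≈-5.353010; u=2·(-1.236477)+1/2·21.451382+1/4·(-5.353010)≈6.914484; next y=-2/5·5.236477+1/4·6.914484≈-0.365970
n=14: y≈-0.365970, sp=4, e=sp−y≈4.365970; I≈25.817351, D=e−e_prev≈5.602446; u=2·4.365970+1/2·25.817351+1/4·5.602446≈23.041226; next y=-2/5·(-0.365970)+1/4·23.041226≈5.906694

0 -3 -8.250 0.000
1 -3 -3.328 -2.063
2 4 9.285 -0.007
3 4 3.642 2.324
4 4 11.506 -0.019
5 4 4.946 2.884
6 4 13.934 0.083
7 4 5.931 3.450
8 4 16.254 0.103
9 4 6.586 4.022
10 4 18.513 0.038
11 4 6.915 4.613
12 4 20.759 -0.117
13 4 6.914 5.236
14 4 23.041 -0.366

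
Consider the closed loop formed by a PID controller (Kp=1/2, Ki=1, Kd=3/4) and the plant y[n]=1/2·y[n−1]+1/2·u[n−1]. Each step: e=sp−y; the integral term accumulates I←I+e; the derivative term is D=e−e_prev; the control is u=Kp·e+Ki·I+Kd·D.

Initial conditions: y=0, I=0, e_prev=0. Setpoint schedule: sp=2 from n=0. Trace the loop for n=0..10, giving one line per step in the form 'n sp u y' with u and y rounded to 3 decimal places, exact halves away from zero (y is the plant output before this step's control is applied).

0 2 4.500 0.000
1 2 -0.063 2.250
2 2 3.977 1.094
3 2 0.772 2.535
4 2 3.301 1.654
5 2 1.133 2.478
6 2 2.786 1.805
7 2 1.373 2.296
8 2 2.483 1.834
9 2 1.573 2.159
10 2 2.316 1.866

(exact arithmetic carried between steps; '≈' marks a value shown rounded to 6 d.p. or computed from one; I and e_prev carry over from the previous line; the table rounds u and y to 3 d.p., halves away from zero)
n=0: y=0, sp=2, e=sp−y=2; I=2, D=e−e_prev=2; u=1/2·2+1·2+3/4·2=4.5; next y=1/2·0+1/2·4.5=2.25
n=1: y=2.25, sp=2, e=sp−y=-0.25; I=1.75, D=e−e_prev=-2.25; u=1/2·(-0.25)+1·1.75+3/4·(-2.25)=-0.0625; next y=1/2·2.25+1/2·(-0.0625)=1.09375
n=2: y=1.09375, sp=2, e=sp−y=0.90625; I=2.65625, D=e−e_prev=1.15625; u=1/2·0.90625+1·2.65625+3/4·1.15625≈3.976563; next y=1/2·1.09375+1/2·3.976563≈2.535156
n=3: y≈2.535156, sp=2, e=sp−y≈-0.535156; I≈2.121094, D=e−e_prev≈-1.441406; u=1/2·(-0.535156)+1·2.121094+3/4·(-1.441406)≈0.772461; next y=1/2·2.535156+1/2·0.772461≈1.653809
n=4: y≈1.653809, sp=2, e=sp−y≈0.346191; I≈2.467285, D=e−e_prev≈0.881348; u=1/2·0.346191+1·2.467285+3/4·0.881348≈3.301392; next y=1/2·1.653809+1/2·3.301392≈2.477600
n=5: y≈2.477600, sp=2, e=sp−y≈-0.477600; I≈1.989685, D=e−e_prev≈-0.823792; u=1/2·(-0.477600)+1·1.989685+3/4·(-0.823792)≈1.133041; next y=1/2·2.477600+1/2·1.133041≈1.805321
n=6: y≈1.805321, sp=2, e=sp−y≈0.194679; I≈2.184364, D=e−e_prev≈0.672279; u=1/2·0.194679+1·2.184364+3/4·0.672279≈2.785913; next y=1/2·1.805321+1/2·2.785913≈2.295617
n=7: y≈2.295617, sp=2, e=sp−y≈-0.295617; I≈1.888747, D=e−e_prev≈-0.490296; u=1/2·(-0.295617)+1·1.888747+3/4·(-0.490296)≈1.373216; next y=1/2·2.295617+1/2·1.373216≈1.834417
n=8: y≈1.834417, sp=2, e=sp−y≈0.165583; I≈2.054330, D=e−e_prev≈0.461200; u=1/2·0.165583+1·2.054330+3/4·0.461200≈2.483022; next y=1/2·1.834417+1/2·2.483022≈2.158720
n=9: y≈2.158720, sp=2, e=sp−y≈-0.158720; I≈1.895611, D=e−e_prev≈-0.324303; u=1/2·(-0.158720)+1·1.895611+3/4·(-0.324303)≈1.573024; next y=1/2·2.158720+1/2·1.573024≈1.865872
n=10: y≈1.865872, sp=2, e=sp−y≈0.134128; I≈2.029739, D=e−e_prev≈0.292848; u=1/2·0.134128+1·2.029739+3/4·0.292848≈2.316439; next y=1/2·1.865872+1/2·2.316439≈2.091155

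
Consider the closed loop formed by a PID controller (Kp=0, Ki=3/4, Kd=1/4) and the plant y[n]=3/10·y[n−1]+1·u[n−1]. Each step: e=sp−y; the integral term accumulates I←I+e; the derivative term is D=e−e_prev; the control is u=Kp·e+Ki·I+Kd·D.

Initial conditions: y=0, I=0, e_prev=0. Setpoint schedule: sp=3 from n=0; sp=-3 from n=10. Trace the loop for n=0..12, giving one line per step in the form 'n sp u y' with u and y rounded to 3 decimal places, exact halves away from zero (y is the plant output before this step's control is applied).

(exact arithmetic carried between steps; '≈' marks a value shown rounded to 6 d.p. or computed from one; I and e_prev carry over from the previous line; the table rounds u and y to 3 d.p., halves away from zero)
n=0: y=0, sp=3, e=sp−y=3; I=3, D=e−e_prev=3; u=0·3+3/4·3+1/4·3=3; next y=3/10·0+1·3=3
n=1: y=3, sp=3, e=sp−y=0; I=3, D=e−e_prev=-3; u=0·0+3/4·3+1/4·(-3)=1.5; next y=3/10·3+1·1.5=2.4
n=2: y=2.4, sp=3, e=sp−y=0.6; I=3.6, D=e−e_prev=0.6; u=0·0.6+3/4·3.6+1/4·0.6=2.85; next y=3/10·2.4+1·2.85=3.57
n=3: y=3.57, sp=3, e=sp−y=-0.57; I=3.03, D=e−e_prev=-1.17; u=0·(-0.57)+3/4·3.03+1/4·(-1.17)=1.98; next y=3/10·3.57+1·1.98=3.051
n=4: y=3.051, sp=3, e=sp−y=-0.051; I=2.979, D=e−e_prev=0.519; u=0·(-0.051)+3/4·2.979+1/4·0.519=2.364; next y=3/10·3.051+1·2.364=3.2793
n=5: y=3.2793, sp=3, e=sp−y=-0.2793; I=2.6997, D=e−e_prev=-0.2283; u=0·(-0.2793)+3/4·2.6997+1/4·(-0.2283)=1.9677; next y=3/10·3.2793+1·1.9677=2.95149
n=6: y=2.95149, sp=3, e=sp−y=0.04851; I=2.74821, D=e−e_prev=0.32781; u=0·0.04851+3/4·2.74821+1/4·0.32781=2.14311; next y=3/10·2.95149+1·2.14311=3.028557
n=7: y=3.028557, sp=3, e=sp−y=-0.028557; I=2.719653, D=e−e_prev=-0.077067; u=0·(-0.028557)+3/4·2.719653+1/4·(-0.077067)=2.020473; next y=3/10·3.028557+1·2.020473≈2.929040
n=8: y≈2.929040, sp=3, e=sp−y≈0.070960; I≈2.790613, D=e−e_prev≈0.099517; u=0·0.070960+3/4·2.790613+1/4·0.099517≈2.117839; next y=3/10·2.929040+1·2.117839≈2.996551
n=9: y≈2.996551, sp=3, e=sp−y≈0.003449; I≈2.794062, D=e−e_prev≈-0.067511; u=0·0.003449+3/4·2.794062+1/4·(-0.067511)≈2.078669; next y=3/10·2.996551+1·2.078669≈2.977634
n=10: y≈2.977634, sp=-3, e=sp−y≈-5.977634; I≈-3.183572, D=e−e_prev≈-5.981083; u=0·(-5.977634)+3/4·(-3.183572)+1/4·(-5.981083)≈-3.882950; next y=3/10·2.977634+1·(-3.882950)≈-2.989660
n=11: y≈-2.989660, sp=-3, e=sp−y≈-0.010340; I≈-3.193912, D=e−e_prev≈5.967294; u=0·(-0.010340)+3/4·(-3.193912)+1/4·5.967294≈-0.903611; next y=3/10·(-2.989660)+1·(-0.903611)≈-1.800509
n=12: y≈-1.800509, sp=-3, e=sp−y≈-1.199491; I≈-4.393404, D=e−e_prev≈-1.189151; u=0·(-1.199491)+3/4·(-4.393404)+1/4·(-1.189151)≈-3.592340; next y=3/10·(-1.800509)+1·(-3.592340)≈-4.132493

0 3 3.000 0.000
1 3 1.500 3.000
2 3 2.850 2.400
3 3 1.980 3.570
4 3 2.364 3.051
5 3 1.968 3.279
6 3 2.143 2.951
7 3 2.020 3.029
8 3 2.118 2.929
9 3 2.079 2.997
10 -3 -3.883 2.978
11 -3 -0.904 -2.990
12 -3 -3.592 -1.801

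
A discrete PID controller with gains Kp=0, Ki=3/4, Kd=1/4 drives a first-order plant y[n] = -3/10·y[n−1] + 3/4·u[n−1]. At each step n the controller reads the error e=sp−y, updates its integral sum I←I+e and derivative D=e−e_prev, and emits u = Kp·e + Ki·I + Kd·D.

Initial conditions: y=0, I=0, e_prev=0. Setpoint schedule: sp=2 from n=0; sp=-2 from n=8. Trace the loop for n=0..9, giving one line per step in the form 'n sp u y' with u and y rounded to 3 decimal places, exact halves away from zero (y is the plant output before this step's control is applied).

(exact arithmetic carried between steps; '≈' marks a value shown rounded to 6 d.p. or computed from one; I and e_prev carry over from the previous line; the table rounds u and y to 3 d.p., halves away from zero)
n=0: y=0, sp=2, e=sp−y=2; I=2, D=e−e_prev=2; u=0·2+3/4·2+1/4·2=2; next y=-3/10·0+3/4·2=1.5
n=1: y=1.5, sp=2, e=sp−y=0.5; I=2.5, D=e−e_prev=-1.5; u=0·0.5+3/4·2.5+1/4·(-1.5)=1.5; next y=-3/10·1.5+3/4·1.5=0.675
n=2: y=0.675, sp=2, e=sp−y=1.325; I=3.825, D=e−e_prev=0.825; u=0·1.325+3/4·3.825+1/4·0.825=3.075; next y=-3/10·0.675+3/4·3.075=2.10375
n=3: y=2.10375, sp=2, e=sp−y=-0.10375; I=3.72125, D=e−e_prev=-1.42875; u=0·(-0.10375)+3/4·3.72125+1/4·(-1.42875)=2.43375; next y=-3/10·2.10375+3/4·2.43375≈1.194188
n=4: y≈1.194188, sp=2, e=sp−y≈0.805813; I≈4.527063, D=e−e_prev≈0.909563; u=0·0.805813+3/4·4.527063+1/4·0.909563≈3.622688; next y=-3/10·1.194188+3/4·3.622688≈2.358759
n=5: y≈2.358759, sp=2, e=sp−y≈-0.358759; I≈4.168303, D=e−e_prev≈-1.164572; u=0·(-0.358759)+3/4·4.168303+1/4·(-1.164572)≈2.835084; next y=-3/10·2.358759+3/4·2.835084≈1.418685
n=6: y≈1.418685, sp=2, e=sp−y≈0.581315; I≈4.749618, D=e−e_prev≈0.940074; u=0·0.581315+3/4·4.749618+1/4·0.940074≈3.797232; next y=-3/10·1.418685+3/4·3.797232≈2.422318
n=7: y≈2.422318, sp=2, e=sp−y≈-0.422318; I≈4.327300, D=e−e_prev≈-1.003633; u=0·(-0.422318)+3/4·4.327300+1/4·(-1.003633)≈2.994566; next y=-3/10·2.422318+3/4·2.994566≈1.519229
n=8: y≈1.519229, sp=-2, e=sp−y≈-3.519229; I≈0.808070, D=e−e_prev≈-3.096911; u=0·(-3.519229)+3/4·0.808070+1/4·(-3.096911)≈-0.168175; next y=-3/10·1.519229+3/4·(-0.168175)≈-0.581900
n=9: y≈-0.581900, sp=-2, e=sp−y≈-1.418100; I≈-0.610030, D=e−e_prev≈2.101130; u=0·(-1.418100)+3/4·(-0.610030)+1/4·2.101130≈0.067760; next y=-3/10·(-0.581900)+3/4·0.067760≈0.225390

0 2 2.000 0.000
1 2 1.500 1.500
2 2 3.075 0.675
3 2 2.434 2.104
4 2 3.623 1.194
5 2 2.835 2.359
6 2 3.797 1.419
7 2 2.995 2.422
8 -2 -0.168 1.519
9 -2 0.068 -0.582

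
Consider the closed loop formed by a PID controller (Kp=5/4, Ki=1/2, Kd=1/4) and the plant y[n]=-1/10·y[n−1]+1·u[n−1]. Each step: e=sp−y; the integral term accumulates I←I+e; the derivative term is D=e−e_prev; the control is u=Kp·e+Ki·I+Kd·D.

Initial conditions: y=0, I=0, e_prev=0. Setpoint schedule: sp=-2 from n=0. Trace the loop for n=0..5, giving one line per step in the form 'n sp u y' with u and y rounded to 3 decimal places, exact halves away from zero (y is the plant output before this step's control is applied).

0 -2 -4.000 0.000
1 -2 3.500 -4.000
2 -2 -12.300 3.900
3 -2 19.905 -12.690
4 -2 -46.626 21.174
5 -2 90.087 -48.743

(exact arithmetic carried between steps; '≈' marks a value shown rounded to 6 d.p. or computed from one; I and e_prev carry over from the previous line; the table rounds u and y to 3 d.p., halves away from zero)
n=0: y=0, sp=-2, e=sp−y=-2; I=-2, D=e−e_prev=-2; u=5/4·(-2)+1/2·(-2)+1/4·(-2)=-4; next y=-1/10·0+1·(-4)=-4
n=1: y=-4, sp=-2, e=sp−y=2; I=0, D=e−e_prev=4; u=5/4·2+1/2·0+1/4·4=3.5; next y=-1/10·(-4)+1·3.5=3.9
n=2: y=3.9, sp=-2, e=sp−y=-5.9; I=-5.9, D=e−e_prev=-7.9; u=5/4·(-5.9)+1/2·(-5.9)+1/4·(-7.9)=-12.3; next y=-1/10·3.9+1·(-12.3)=-12.69
n=3: y=-12.69, sp=-2, e=sp−y=10.69; I=4.79, D=e−e_prev=16.59; u=5/4·10.69+1/2·4.79+1/4·16.59=19.905; next y=-1/10·(-12.69)+1·19.905=21.174
n=4: y=21.174, sp=-2, e=sp−y=-23.174; I=-18.384, D=e−e_prev=-33.864; u=5/4·(-23.174)+1/2·(-18.384)+1/4·(-33.864)=-46.6255; next y=-1/10·21.174+1·(-46.6255)=-48.7429
n=5: y=-48.7429, sp=-2, e=sp−y=46.7429; I=28.3589, D=e−e_prev=69.9169; u=5/4·46.7429+1/2·28.3589+1/4·69.9169=90.0873; next y=-1/10·(-48.7429)+1·90.0873=94.96159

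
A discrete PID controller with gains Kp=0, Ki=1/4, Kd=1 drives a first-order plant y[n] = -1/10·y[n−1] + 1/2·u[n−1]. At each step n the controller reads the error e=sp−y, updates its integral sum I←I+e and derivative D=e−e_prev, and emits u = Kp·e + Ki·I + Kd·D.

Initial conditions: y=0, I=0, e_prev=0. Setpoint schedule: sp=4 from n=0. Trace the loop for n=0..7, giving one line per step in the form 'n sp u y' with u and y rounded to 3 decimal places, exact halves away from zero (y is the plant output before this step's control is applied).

(exact arithmetic carried between steps; '≈' marks a value shown rounded to 6 d.p. or computed from one; I and e_prev carry over from the previous line; the table rounds u and y to 3 d.p., halves away from zero)
n=0: y=0, sp=4, e=sp−y=4; I=4, D=e−e_prev=4; u=0·4+1/4·4+1·4=5; next y=-1/10·0+1/2·5=2.5
n=1: y=2.5, sp=4, e=sp−y=1.5; I=5.5, D=e−e_prev=-2.5; u=0·1.5+1/4·5.5+1·(-2.5)=-1.125; next y=-1/10·2.5+1/2·(-1.125)=-0.8125
n=2: y=-0.8125, sp=4, e=sp−y=4.8125; I=10.3125, D=e−e_prev=3.3125; u=0·4.8125+1/4·10.3125+1·3.3125=5.890625; next y=-1/10·(-0.8125)+1/2·5.890625≈3.026563
n=3: y≈3.026563, sp=4, e=sp−y≈0.973438; I≈11.285938, D=e−e_prev≈-3.839063; u=0·0.973438+1/4·11.285938+1·(-3.839063)≈-1.017578; next y=-1/10·3.026563+1/2·(-1.017578)≈-0.811445
n=4: y≈-0.811445, sp=4, e=sp−y≈4.811445; I≈16.097383, D=e−e_prev≈3.838008; u=0·4.811445+1/4·16.097383+1·3.838008≈7.862354; next y=-1/10·(-0.811445)+1/2·7.862354≈4.012321
n=5: y≈4.012321, sp=4, e=sp−y≈-0.012321; I≈16.085062, D=e−e_prev≈-4.823767; u=0·(-0.012321)+1/4·16.085062+1·(-4.823767)≈-0.802501; next y=-1/10·4.012321+1/2·(-0.802501)≈-0.802483
n=6: y≈-0.802483, sp=4, e=sp−y≈4.802483; I≈20.887544, D=e−e_prev≈4.814804; u=0·4.802483+1/4·20.887544+1·4.814804≈10.036690; next y=-1/10·(-0.802483)+1/2·10.036690≈5.098593
n=7: y≈5.098593, sp=4, e=sp−y≈-1.098593; I≈19.788951, D=e−e_prev≈-5.901076; u=0·(-1.098593)+1/4·19.788951+1·(-5.901076)≈-0.953838; next y=-1/10·5.098593+1/2·(-0.953838)≈-0.986778

0 4 5.000 0.000
1 4 -1.125 2.500
2 4 5.891 -0.813
3 4 -1.018 3.027
4 4 7.862 -0.811
5 4 -0.803 4.012
6 4 10.037 -0.802
7 4 -0.954 5.099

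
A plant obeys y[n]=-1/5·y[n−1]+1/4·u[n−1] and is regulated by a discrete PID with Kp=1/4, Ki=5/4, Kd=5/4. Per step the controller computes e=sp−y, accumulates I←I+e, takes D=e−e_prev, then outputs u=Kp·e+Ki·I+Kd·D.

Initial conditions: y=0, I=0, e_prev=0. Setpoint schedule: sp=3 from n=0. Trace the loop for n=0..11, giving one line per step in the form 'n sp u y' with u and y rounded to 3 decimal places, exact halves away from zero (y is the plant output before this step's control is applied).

(exact arithmetic carried between steps; '≈' marks a value shown rounded to 6 d.p. or computed from one; I and e_prev carry over from the previous line; the table rounds u and y to 3 d.p., halves away from zero)
n=0: y=0, sp=3, e=sp−y=3; I=3, D=e−e_prev=3; u=1/4·3+5/4·3+5/4·3=8.25; next y=-1/5·0+1/4·8.25=2.0625
n=1: y=2.0625, sp=3, e=sp−y=0.9375; I=3.9375, D=e−e_prev=-2.0625; u=1/4·0.9375+5/4·3.9375+5/4·(-2.0625)=2.578125; next y=-1/5·2.0625+1/4·2.578125≈0.232031
n=2: y≈0.232031, sp=3, e=sp−y≈2.767969; I≈6.705469, D=e−e_prev≈1.830469; u=1/4·2.767969+5/4·6.705469+5/4·1.830469≈11.361914; next y=-1/5·0.232031+1/4·11.361914≈2.794072
n=3: y≈2.794072, sp=3, e=sp−y≈0.205928; I≈6.911396, D=e−e_prev≈-2.562041; u=1/4·0.205928+5/4·6.911396+5/4·(-2.562041)≈5.488176; next y=-1/5·2.794072+1/4·5.488176≈0.813230
n=4: y≈0.813230, sp=3, e=sp−y≈2.186770; I≈9.098167, D=e−e_prev≈1.980843; u=1/4·2.186770+5/4·9.098167+5/4·1.980843≈14.395454; next y=-1/5·0.813230+1/4·14.395454≈3.436218
n=5: y≈3.436218, sp=3, e=sp−y≈-0.436218; I≈8.661949, D=e−e_prev≈-2.622988; u=1/4·(-0.436218)+5/4·8.661949+5/4·(-2.622988)≈7.439647; next y=-1/5·3.436218+1/4·7.439647≈1.172668
n=6: y≈1.172668, sp=3, e=sp−y≈1.827332; I≈10.489281, D=e−e_prev≈2.263550; u=1/4·1.827332+5/4·10.489281+5/4·2.263550≈16.397871; next y=-1/5·1.172668+1/4·16.397871≈3.864934
n=7: y≈3.864934, sp=3, e=sp−y≈-0.864934; I≈9.624347, D=e−e_prev≈-2.692266; u=1/4·(-0.864934)+5/4·9.624347+5/4·(-2.692266)≈8.448868; next y=-1/5·3.864934+1/4·8.448868≈1.339230
n=8: y≈1.339230, sp=3, e=sp−y≈1.660770; I≈11.285117, D=e−e_prev≈2.525704; u=1/4·1.660770+5/4·11.285117+5/4·2.525704≈17.678719; next y=-1/5·1.339230+1/4·17.678719≈4.151834
n=9: y≈4.151834, sp=3, e=sp−y≈-1.151834; I≈10.133283, D=e−e_prev≈-2.812604; u=1/4·(-1.151834)+5/4·10.133283+5/4·(-2.812604)≈8.862891; next y=-1/5·4.151834+1/4·8.862891≈1.385356
n=10: y≈1.385356, sp=3, e=sp−y≈1.614644; I≈11.747927, D=e−e_prev≈2.766478; u=1/4·1.614644+5/4·11.747927+5/4·2.766478≈18.546667; next y=-1/5·1.385356+1/4·18.546667≈4.359595
n=11: y≈4.359595, sp=3, e=sp−y≈-1.359595; I≈10.388332, D=e−e_prev≈-2.974239; u=1/4·(-1.359595)+5/4·10.388332+5/4·(-2.974239)≈8.927716; next y=-1/5·4.359595+1/4·8.927716≈1.360010

0 3 8.250 0.000
1 3 2.578 2.063
2 3 11.362 0.232
3 3 5.488 2.794
4 3 14.395 0.813
5 3 7.440 3.436
6 3 16.398 1.173
7 3 8.449 3.865
8 3 17.679 1.339
9 3 8.863 4.152
10 3 18.547 1.385
11 3 8.928 4.360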